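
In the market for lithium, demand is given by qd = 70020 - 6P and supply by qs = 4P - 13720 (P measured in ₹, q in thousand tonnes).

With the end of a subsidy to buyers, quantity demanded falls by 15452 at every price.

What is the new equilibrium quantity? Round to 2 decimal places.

Initially, 70020 - 6P = 4P - 13720, so 83740 = 10P and P = 8374, q = 19776.
After the shift, demand is qd = 54568 - 6P and supply is qs = 4P - 13720.
Equate the new curves: 54568 - 6P = 4P - 13720, giving 68288 = 10P, P = 6828.8, q = 13595.2.

13595.20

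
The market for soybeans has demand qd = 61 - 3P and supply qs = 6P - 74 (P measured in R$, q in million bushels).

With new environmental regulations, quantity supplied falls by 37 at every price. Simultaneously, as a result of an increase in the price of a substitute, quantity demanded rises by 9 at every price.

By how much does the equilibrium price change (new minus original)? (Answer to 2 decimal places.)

+5.11

Initially, 61 - 3P = 6P - 74, so 135 = 9P and P = 15, q = 16.
The shock moves the curves to qd = 70 - 3P and qs = 6P - 111.
Equate the new curves: 70 - 3P = 6P - 111, giving 181 = 9P, P = 181/9 ≈ 20.1111, q = 29/3 ≈ 9.6667.
ΔP = 20.1111 − 15 = +5.11.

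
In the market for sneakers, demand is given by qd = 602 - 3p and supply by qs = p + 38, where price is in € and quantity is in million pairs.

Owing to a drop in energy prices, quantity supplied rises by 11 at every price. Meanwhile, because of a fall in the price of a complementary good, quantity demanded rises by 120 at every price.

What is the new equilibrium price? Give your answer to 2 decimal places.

168.25

Solve the original market: 602 - 3p = p + 38, hence p = 141 and q = 179.
With the change applied: demand qd = 722 - 3p, supply qs = p + 49.
New equilibrium: 722 - 3p = p + 49 ⇒ 673 = 4p ⇒ p = 168.25, q = 217.25.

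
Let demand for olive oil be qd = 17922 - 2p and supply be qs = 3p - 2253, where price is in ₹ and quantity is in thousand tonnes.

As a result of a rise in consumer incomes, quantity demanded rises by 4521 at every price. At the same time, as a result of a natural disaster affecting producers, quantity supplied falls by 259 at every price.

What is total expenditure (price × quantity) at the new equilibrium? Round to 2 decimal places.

62192851.00

Solve the original market: 17922 - 2p = 3p - 2253, hence p = 4035 and q = 9852.
The new curves are qd = 22443 - 2p (demand) and qs = 3p - 2512 (supply).
Clearing the new market: 22443 - 2p = 3p - 2512, so p = 4991 and q = 12461.
New expenditure = 4991 × 12461 = 62192851.00.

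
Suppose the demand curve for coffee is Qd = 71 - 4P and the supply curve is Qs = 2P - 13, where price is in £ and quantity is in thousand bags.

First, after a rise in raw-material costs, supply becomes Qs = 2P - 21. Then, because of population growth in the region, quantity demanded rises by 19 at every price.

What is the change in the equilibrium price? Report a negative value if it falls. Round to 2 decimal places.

+4.50

Initially, 71 - 4P = 2P - 13, so 84 = 6P and P = 14, Q = 15.
After the shift, demand is Qd = 90 - 4P and supply is Qs = 2P - 21.
Clearing the new market: 90 - 4P = 2P - 21, so P = 18.5 and Q = 16.
ΔP = 18.5 − 14 = +4.50.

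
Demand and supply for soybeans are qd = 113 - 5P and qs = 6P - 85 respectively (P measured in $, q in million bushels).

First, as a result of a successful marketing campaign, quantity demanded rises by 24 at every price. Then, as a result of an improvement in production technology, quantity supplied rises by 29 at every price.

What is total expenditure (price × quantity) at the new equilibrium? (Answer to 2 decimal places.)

864.51

Before the shock: 113 - 5P = 6P - 85 ⇒ 198 = 11P ⇒ P = 18, q = 23.
With the change applied: demand qd = 137 - 5P, supply qs = 6P - 56.
New equilibrium: 137 - 5P = 6P - 56 ⇒ 193 = 11P ⇒ P = 193/11 ≈ 17.5455, q = 542/11 ≈ 49.2727.
New expenditure = 17.5455 × 49.2727 = 864.51.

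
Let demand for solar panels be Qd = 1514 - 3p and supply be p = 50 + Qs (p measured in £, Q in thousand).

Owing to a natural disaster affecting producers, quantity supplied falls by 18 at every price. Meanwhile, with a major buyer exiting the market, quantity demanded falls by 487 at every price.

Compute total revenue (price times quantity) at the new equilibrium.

56324.0625

Initially, 1514 - 3p = p - 50, so 1564 = 4p and p = 391, Q = 341.
The shock moves the curves to Qd = 1027 - 3p and Qs = p - 68.
Setting them equal: 1027 - 3p = p - 68 → 1095 = 4p, so p = 273.75 and Q = 205.75.
New expenditure = 273.75 × 205.75 = 56324.0625.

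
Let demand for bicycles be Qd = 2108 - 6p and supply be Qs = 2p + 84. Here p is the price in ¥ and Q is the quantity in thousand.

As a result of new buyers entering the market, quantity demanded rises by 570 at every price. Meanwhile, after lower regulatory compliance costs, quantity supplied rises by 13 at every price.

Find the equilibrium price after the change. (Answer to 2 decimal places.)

322.63

Before the shock: 2108 - 6p = 2p + 84 ⇒ 2024 = 8p ⇒ p = 253, Q = 590.
After the shift, demand is Qd = 2678 - 6p and supply is Qs = 2p + 97.
Equate the new curves: 2678 - 6p = 2p + 97, giving 2581 = 8p, p = 322.625, Q = 742.25.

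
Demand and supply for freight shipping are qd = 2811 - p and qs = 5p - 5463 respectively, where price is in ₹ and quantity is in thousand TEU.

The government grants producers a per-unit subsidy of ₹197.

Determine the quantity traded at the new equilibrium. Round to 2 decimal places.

Before the shock: 2811 - p = 5p - 5463 ⇒ 8274 = 6p ⇒ p = 1379, q = 1432.
Since sellers receive the price plus the subsidy, the effective supply curve becomes qs = 5p - 4478.
Clearing the new market: 2811 - p = 5p - 4478, so p = 7289/6 ≈ 1214.8333 and q = 9577/6 ≈ 1596.1667.

1596.17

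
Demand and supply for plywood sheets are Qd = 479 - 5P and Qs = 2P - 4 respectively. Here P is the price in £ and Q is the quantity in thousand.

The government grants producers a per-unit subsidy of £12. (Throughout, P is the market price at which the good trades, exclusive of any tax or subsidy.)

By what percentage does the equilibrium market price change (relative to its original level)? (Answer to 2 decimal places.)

-4.97

Initially, 479 - 5P = 2P - 4, so 483 = 7P and P = 69, Q = 134.
Since sellers receive the price plus the subsidy, the effective supply curve becomes Qs = 2P + 20.
Clearing the new market: 479 - 5P = 2P + 20, so P = 459/7 ≈ 65.5714 and Q = 1058/7 ≈ 151.1429.
%ΔP = (65.5714 − 69) / 69 × 100 = -4.97%.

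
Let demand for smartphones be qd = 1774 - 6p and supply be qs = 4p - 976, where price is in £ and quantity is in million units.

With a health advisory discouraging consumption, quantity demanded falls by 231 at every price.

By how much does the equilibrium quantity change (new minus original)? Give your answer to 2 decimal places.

-92.40

Original equilibrium: 1774 - 6p = 4p - 976 gives 2750 = 10p, so p = 275 and q = 124.
With the change applied: demand qd = 1543 - 6p, supply qs = 4p - 976.
Setting them equal: 1543 - 6p = 4p - 976 → 2519 = 10p, so p = 251.9 and q = 31.6.
Δq = 31.6 − 124 = -92.40.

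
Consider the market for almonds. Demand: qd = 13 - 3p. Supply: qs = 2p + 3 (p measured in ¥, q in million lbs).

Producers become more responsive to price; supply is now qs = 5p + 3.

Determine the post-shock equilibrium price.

Solve the original market: 13 - 3p = 2p + 3, hence p = 2 and q = 7.
The new curves are qd = 13 - 3p (demand) and qs = 5p + 3 (supply).
New equilibrium: 13 - 3p = 5p + 3 ⇒ 10 = 8p ⇒ p = 1.25, q = 9.25.

1.25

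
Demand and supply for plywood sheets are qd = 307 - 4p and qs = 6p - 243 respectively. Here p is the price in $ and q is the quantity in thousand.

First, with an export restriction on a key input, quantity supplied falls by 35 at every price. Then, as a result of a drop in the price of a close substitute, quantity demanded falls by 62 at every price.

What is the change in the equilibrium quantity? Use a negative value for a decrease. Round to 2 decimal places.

Before the shock: 307 - 4p = 6p - 243 ⇒ 550 = 10p ⇒ p = 55, q = 87.
The shock moves the curves to qd = 245 - 4p and qs = 6p - 278.
New equilibrium: 245 - 4p = 6p - 278 ⇒ 523 = 10p ⇒ p = 52.3, q = 35.8.
Δq = 35.8 − 87 = -51.20.

-51.20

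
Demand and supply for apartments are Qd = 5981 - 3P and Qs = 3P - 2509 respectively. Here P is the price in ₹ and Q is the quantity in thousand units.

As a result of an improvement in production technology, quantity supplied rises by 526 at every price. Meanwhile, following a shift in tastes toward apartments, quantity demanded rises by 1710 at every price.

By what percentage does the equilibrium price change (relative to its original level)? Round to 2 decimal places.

+13.95

Original equilibrium: 5981 - 3P = 3P - 2509 gives 8490 = 6P, so P = 1415 and Q = 1736.
The shock moves the curves to Qd = 7691 - 3P and Qs = 3P - 1983.
New equilibrium: 7691 - 3P = 3P - 1983 ⇒ 9674 = 6P ⇒ P = 4837/3 ≈ 1612.3333, Q = 2854.
%ΔP = (1612.3333 − 1415) / 1415 × 100 = +13.95%.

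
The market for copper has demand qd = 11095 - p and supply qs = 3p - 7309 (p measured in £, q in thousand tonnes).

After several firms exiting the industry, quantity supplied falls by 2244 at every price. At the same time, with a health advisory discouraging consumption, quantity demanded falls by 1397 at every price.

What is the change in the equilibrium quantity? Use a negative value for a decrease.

-1608.75

Initially, 11095 - p = 3p - 7309, so 18404 = 4p and p = 4601, q = 6494.
The new curves are qd = 9698 - p (demand) and qs = 3p - 9553 (supply).
Equate the new curves: 9698 - p = 3p - 9553, giving 19251 = 4p, p = 4812.75, q = 4885.25.
Δq = 4885.25 − 6494 = -1608.75.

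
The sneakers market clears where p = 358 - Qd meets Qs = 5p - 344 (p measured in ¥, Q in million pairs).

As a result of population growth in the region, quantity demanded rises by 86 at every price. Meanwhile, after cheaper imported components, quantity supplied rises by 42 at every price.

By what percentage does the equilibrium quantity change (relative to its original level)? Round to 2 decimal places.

+32.64

Before the shock: 358 - p = 5p - 344 ⇒ 702 = 6p ⇒ p = 117, Q = 241.
The new curves are Qd = 444 - p (demand) and Qs = 5p - 302 (supply).
Equate the new curves: 444 - p = 5p - 302, giving 746 = 6p, p = 373/3 ≈ 124.3333, Q = 959/3 ≈ 319.6667.
%ΔQ = (319.6667 − 241) / 241 × 100 = +32.64%.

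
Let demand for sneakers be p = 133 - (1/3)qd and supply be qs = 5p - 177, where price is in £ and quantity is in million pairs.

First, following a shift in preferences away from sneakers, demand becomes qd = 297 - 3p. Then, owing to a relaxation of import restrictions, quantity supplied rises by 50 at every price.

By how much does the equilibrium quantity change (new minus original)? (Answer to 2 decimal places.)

-45.00

Before the shock: 399 - 3p = 5p - 177 ⇒ 576 = 8p ⇒ p = 72, q = 183.
The shock moves the curves to qd = 297 - 3p and qs = 5p - 127.
Setting them equal: 297 - 3p = 5p - 127 → 424 = 8p, so p = 53 and q = 138.
Δq = 138 − 183 = -45.00.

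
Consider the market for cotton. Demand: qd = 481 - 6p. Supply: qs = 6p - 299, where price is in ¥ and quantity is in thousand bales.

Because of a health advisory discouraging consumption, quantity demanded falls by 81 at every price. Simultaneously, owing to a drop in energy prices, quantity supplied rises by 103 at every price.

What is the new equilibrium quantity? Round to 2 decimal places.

102.00

Solve the original market: 481 - 6p = 6p - 299, hence p = 65 and q = 91.
With the change applied: demand qd = 400 - 6p, supply qs = 6p - 196.
New equilibrium: 400 - 6p = 6p - 196 ⇒ 596 = 12p ⇒ p = 149/3 ≈ 49.6667, q = 102.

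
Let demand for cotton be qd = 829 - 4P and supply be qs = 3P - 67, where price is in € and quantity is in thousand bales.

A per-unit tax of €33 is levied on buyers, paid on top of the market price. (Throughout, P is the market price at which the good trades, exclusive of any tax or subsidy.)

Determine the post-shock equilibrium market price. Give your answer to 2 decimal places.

Solve the original market: 829 - 4P = 3P - 67, hence P = 128 and q = 317.
Since buyers pay the price plus the tax, the effective demand curve becomes qd = 697 - 4P.
Equate the new curves: 697 - 4P = 3P - 67, giving 764 = 7P, P = 764/7 ≈ 109.1429, q = 1823/7 ≈ 260.4286.

109.14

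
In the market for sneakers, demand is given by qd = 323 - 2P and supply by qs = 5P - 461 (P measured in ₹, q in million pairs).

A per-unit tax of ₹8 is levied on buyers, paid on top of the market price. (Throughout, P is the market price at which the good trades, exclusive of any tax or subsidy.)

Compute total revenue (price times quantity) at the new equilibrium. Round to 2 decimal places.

Initially, 323 - 2P = 5P - 461, so 784 = 7P and P = 112, q = 99.
Since buyers pay the price plus the tax, the effective demand curve becomes qd = 307 - 2P.
Setting them equal: 307 - 2P = 5P - 461 → 768 = 7P, so P = 768/7 ≈ 109.7143 and q = 613/7 ≈ 87.5714.
New expenditure = 109.7143 × 87.5714 = 9607.84.

9607.84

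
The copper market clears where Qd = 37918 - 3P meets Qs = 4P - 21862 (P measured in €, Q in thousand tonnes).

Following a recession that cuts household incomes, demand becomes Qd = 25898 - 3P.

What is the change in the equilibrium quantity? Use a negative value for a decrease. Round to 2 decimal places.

-6868.57

Before the shock: 37918 - 3P = 4P - 21862 ⇒ 59780 = 7P ⇒ P = 8540, Q = 12298.
With the change applied: demand Qd = 25898 - 3P, supply Qs = 4P - 21862.
Clearing the new market: 25898 - 3P = 4P - 21862, so P = 47760/7 ≈ 6822.8571 and Q = 38006/7 ≈ 5429.4286.
ΔQ = 5429.4286 − 12298 = -6868.57.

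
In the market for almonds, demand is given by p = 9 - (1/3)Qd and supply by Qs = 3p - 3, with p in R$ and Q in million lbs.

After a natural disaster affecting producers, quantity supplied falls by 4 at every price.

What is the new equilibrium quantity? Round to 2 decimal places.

10.00

Solve the original market: 27 - 3p = 3p - 3, hence p = 5 and Q = 12.
With the change applied: demand Qd = 27 - 3p, supply Qs = 3p - 7.
Equate the new curves: 27 - 3p = 3p - 7, giving 34 = 6p, p = 17/3 ≈ 5.6667, Q = 10.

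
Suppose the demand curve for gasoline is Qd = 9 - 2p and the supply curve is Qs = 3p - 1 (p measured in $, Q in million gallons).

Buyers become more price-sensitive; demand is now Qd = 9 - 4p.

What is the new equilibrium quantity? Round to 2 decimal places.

Original equilibrium: 9 - 2p = 3p - 1 gives 10 = 5p, so p = 2 and Q = 5.
With the change applied: demand Qd = 9 - 4p, supply Qs = 3p - 1.
Clearing the new market: 9 - 4p = 3p - 1, so p = 10/7 ≈ 1.4286 and Q = 23/7 ≈ 3.2857.

3.29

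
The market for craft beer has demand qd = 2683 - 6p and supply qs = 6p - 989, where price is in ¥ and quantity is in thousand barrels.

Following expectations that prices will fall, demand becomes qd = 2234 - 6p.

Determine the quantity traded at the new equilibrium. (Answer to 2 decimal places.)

622.50

Initially, 2683 - 6p = 6p - 989, so 3672 = 12p and p = 306, q = 847.
The new curves are qd = 2234 - 6p (demand) and qs = 6p - 989 (supply).
Setting them equal: 2234 - 6p = 6p - 989 → 3223 = 12p, so p = 3223/12 ≈ 268.5833 and q = 622.5.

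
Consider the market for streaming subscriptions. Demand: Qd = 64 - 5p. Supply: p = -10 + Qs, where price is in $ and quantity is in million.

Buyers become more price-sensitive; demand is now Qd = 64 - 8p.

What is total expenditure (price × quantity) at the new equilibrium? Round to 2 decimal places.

Initially, 64 - 5p = p + 10, so 54 = 6p and p = 9, Q = 19.
The shock moves the curves to Qd = 64 - 8p and Qs = p + 10.
Equate the new curves: 64 - 8p = p + 10, giving 54 = 9p, p = 6, Q = 16.
New expenditure = 6 × 16 = 96.00.

96.00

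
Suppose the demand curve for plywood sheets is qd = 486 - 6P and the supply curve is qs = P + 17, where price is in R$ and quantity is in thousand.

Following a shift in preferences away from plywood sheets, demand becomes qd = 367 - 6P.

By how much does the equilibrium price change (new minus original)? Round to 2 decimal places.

-17.00

Solve the original market: 486 - 6P = P + 17, hence P = 67 and q = 84.
After the shift, demand is qd = 367 - 6P and supply is qs = P + 17.
Clearing the new market: 367 - 6P = P + 17, so P = 50 and q = 67.
ΔP = 50 − 67 = -17.00.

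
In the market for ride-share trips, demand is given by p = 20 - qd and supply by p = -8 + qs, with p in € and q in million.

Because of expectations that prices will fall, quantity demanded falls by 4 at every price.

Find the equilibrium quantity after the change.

12

Before the shock: 20 - p = p + 8 ⇒ 12 = 2p ⇒ p = 6, q = 14.
After the shift, demand is qd = 16 - p and supply is qs = p + 8.
Equate the new curves: 16 - p = p + 8, giving 8 = 2p, p = 4, q = 12.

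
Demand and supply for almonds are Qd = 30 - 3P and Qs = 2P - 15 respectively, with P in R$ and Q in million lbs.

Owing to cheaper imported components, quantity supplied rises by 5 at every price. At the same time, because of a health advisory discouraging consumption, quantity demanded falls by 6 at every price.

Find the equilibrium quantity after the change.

Solve the original market: 30 - 3P = 2P - 15, hence P = 9 and Q = 3.
The shock moves the curves to Qd = 24 - 3P and Qs = 2P - 10.
Setting them equal: 24 - 3P = 2P - 10 → 34 = 5P, so P = 6.8 and Q = 3.6.

3.6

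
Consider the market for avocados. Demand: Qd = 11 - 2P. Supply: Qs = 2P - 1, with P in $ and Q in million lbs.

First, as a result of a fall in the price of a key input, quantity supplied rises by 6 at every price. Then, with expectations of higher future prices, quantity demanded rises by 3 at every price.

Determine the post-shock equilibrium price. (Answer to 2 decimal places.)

2.25

Before the shock: 11 - 2P = 2P - 1 ⇒ 12 = 4P ⇒ P = 3, Q = 5.
After the shift, demand is Qd = 14 - 2P and supply is Qs = 2P + 5.
Clearing the new market: 14 - 2P = 2P + 5, so P = 2.25 and Q = 9.5.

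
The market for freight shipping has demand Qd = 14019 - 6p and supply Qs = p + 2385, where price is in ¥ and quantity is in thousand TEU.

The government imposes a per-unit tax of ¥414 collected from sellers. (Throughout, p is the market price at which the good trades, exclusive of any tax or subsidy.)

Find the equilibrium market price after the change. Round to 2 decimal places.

1721.14

Solve the original market: 14019 - 6p = p + 2385, hence p = 1662 and Q = 4047.
Since sellers keep the price net of the tax, the effective supply curve becomes Qs = p + 1971.
Setting them equal: 14019 - 6p = p + 1971 → 12048 = 7p, so p = 12048/7 ≈ 1721.1429 and Q = 25845/7 ≈ 3692.1429.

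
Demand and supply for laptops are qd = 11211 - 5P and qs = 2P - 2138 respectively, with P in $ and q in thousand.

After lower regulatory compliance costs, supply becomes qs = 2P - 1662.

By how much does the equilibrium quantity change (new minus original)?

+340

Original equilibrium: 11211 - 5P = 2P - 2138 gives 13349 = 7P, so P = 1907 and q = 1676.
The shock moves the curves to qd = 11211 - 5P and qs = 2P - 1662.
Setting them equal: 11211 - 5P = 2P - 1662 → 12873 = 7P, so P = 1839 and q = 2016.
Δq = 2016 − 1676 = +340.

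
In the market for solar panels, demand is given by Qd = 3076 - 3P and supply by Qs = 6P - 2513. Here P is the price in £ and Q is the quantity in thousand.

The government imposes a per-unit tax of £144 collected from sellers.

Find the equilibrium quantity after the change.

925

Original equilibrium: 3076 - 3P = 6P - 2513 gives 5589 = 9P, so P = 621 and Q = 1213.
Since sellers keep the price net of the tax, the effective supply curve becomes Qs = 6P - 3377.
Clearing the new market: 3076 - 3P = 6P - 3377, so P = 717 and Q = 925.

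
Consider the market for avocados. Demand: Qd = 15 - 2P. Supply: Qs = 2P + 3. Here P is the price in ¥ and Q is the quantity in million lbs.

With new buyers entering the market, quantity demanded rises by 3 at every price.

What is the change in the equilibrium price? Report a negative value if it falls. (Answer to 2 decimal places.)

+0.75

Original equilibrium: 15 - 2P = 2P + 3 gives 12 = 4P, so P = 3 and Q = 9.
The shock moves the curves to Qd = 18 - 2P and Qs = 2P + 3.
Setting them equal: 18 - 2P = 2P + 3 → 15 = 4P, so P = 3.75 and Q = 10.5.
ΔP = 3.75 − 3 = +0.75.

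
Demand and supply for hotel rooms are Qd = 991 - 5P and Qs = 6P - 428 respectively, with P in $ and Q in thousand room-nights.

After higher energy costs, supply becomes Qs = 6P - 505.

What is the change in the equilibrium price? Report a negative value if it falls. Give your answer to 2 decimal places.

+7.00

Initially, 991 - 5P = 6P - 428, so 1419 = 11P and P = 129, Q = 346.
With the change applied: demand Qd = 991 - 5P, supply Qs = 6P - 505.
Clearing the new market: 991 - 5P = 6P - 505, so P = 136 and Q = 311.
ΔP = 136 − 129 = +7.00.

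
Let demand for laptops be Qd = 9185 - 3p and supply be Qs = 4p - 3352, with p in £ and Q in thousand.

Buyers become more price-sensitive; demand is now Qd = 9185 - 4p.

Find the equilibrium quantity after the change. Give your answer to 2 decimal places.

2916.50

Initially, 9185 - 3p = 4p - 3352, so 12537 = 7p and p = 1791, Q = 3812.
With the change applied: demand Qd = 9185 - 4p, supply Qs = 4p - 3352.
Equate the new curves: 9185 - 4p = 4p - 3352, giving 12537 = 8p, p = 1567.125, Q = 2916.5.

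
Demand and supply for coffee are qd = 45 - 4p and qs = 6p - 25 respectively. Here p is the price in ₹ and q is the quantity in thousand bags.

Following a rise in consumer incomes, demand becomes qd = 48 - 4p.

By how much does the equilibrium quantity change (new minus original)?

+1.8

Solve the original market: 45 - 4p = 6p - 25, hence p = 7 and q = 17.
With the change applied: demand qd = 48 - 4p, supply qs = 6p - 25.
Clearing the new market: 48 - 4p = 6p - 25, so p = 7.3 and q = 18.8.
Δq = 18.8 − 17 = +1.8.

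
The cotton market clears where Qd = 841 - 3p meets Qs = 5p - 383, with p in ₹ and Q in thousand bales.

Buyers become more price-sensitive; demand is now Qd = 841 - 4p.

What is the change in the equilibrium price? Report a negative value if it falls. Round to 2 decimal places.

-17.00

Solve the original market: 841 - 3p = 5p - 383, hence p = 153 and Q = 382.
With the change applied: demand Qd = 841 - 4p, supply Qs = 5p - 383.
New equilibrium: 841 - 4p = 5p - 383 ⇒ 1224 = 9p ⇒ p = 136, Q = 297.
Δp = 136 − 153 = -17.00.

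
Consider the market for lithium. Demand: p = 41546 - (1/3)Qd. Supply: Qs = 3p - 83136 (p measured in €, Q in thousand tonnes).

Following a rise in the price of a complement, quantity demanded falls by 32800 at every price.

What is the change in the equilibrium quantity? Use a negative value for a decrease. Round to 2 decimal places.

Solve the original market: 124638 - 3p = 3p - 83136, hence p = 34629 and Q = 20751.
The new curves are Qd = 91838 - 3p (demand) and Qs = 3p - 83136 (supply).
New equilibrium: 91838 - 3p = 3p - 83136 ⇒ 174974 = 6p ⇒ p = 87487/3 ≈ 29162.3333, Q = 4351.
ΔQ = 4351 − 20751 = -16400.00.

-16400.00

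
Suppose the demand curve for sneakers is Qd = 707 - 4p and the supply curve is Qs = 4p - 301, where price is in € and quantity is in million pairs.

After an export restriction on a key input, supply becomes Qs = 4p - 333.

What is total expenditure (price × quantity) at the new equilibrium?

Before the shock: 707 - 4p = 4p - 301 ⇒ 1008 = 8p ⇒ p = 126, Q = 203.
After the shift, demand is Qd = 707 - 4p and supply is Qs = 4p - 333.
Clearing the new market: 707 - 4p = 4p - 333, so p = 130 and Q = 187.
New expenditure = 130 × 187 = 24310.

24310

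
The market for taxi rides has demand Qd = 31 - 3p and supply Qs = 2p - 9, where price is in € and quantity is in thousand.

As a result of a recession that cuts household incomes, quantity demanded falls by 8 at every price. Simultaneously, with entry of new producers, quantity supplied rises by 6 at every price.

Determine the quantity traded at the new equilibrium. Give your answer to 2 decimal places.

Solve the original market: 31 - 3p = 2p - 9, hence p = 8 and Q = 7.
The new curves are Qd = 23 - 3p (demand) and Qs = 2p - 3 (supply).
Equate the new curves: 23 - 3p = 2p - 3, giving 26 = 5p, p = 5.2, Q = 7.4.

7.40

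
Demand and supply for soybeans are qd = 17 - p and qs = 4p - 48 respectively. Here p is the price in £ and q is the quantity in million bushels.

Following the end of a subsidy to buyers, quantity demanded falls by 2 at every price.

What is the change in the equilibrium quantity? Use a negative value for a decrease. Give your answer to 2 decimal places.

-1.60

Initially, 17 - p = 4p - 48, so 65 = 5p and p = 13, q = 4.
After the shift, demand is qd = 15 - p and supply is qs = 4p - 48.
Clearing the new market: 15 - p = 4p - 48, so p = 12.6 and q = 2.4.
Δq = 2.4 − 4 = -1.60.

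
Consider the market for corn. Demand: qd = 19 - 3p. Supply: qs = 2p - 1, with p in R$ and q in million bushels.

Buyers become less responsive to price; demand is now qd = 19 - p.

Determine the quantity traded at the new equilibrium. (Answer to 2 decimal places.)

Original equilibrium: 19 - 3p = 2p - 1 gives 20 = 5p, so p = 4 and q = 7.
The new curves are qd = 19 - p (demand) and qs = 2p - 1 (supply).
New equilibrium: 19 - p = 2p - 1 ⇒ 20 = 3p ⇒ p = 20/3 ≈ 6.6667, q = 37/3 ≈ 12.3333.

12.33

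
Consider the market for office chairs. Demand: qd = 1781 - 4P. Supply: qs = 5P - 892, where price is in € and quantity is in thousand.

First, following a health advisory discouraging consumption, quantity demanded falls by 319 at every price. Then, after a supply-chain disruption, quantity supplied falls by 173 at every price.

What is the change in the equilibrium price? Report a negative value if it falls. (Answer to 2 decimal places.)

-16.22

Initially, 1781 - 4P = 5P - 892, so 2673 = 9P and P = 297, q = 593.
The new curves are qd = 1462 - 4P (demand) and qs = 5P - 1065 (supply).
Setting them equal: 1462 - 4P = 5P - 1065 → 2527 = 9P, so P = 2527/9 ≈ 280.7778 and q = 3050/9 ≈ 338.8889.
ΔP = 280.7778 − 297 = -16.22.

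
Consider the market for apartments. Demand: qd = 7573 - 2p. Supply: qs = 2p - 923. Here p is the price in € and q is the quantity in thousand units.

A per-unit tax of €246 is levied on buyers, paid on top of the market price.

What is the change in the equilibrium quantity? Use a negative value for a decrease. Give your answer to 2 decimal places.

-246.00

Initially, 7573 - 2p = 2p - 923, so 8496 = 4p and p = 2124, q = 3325.
Since buyers pay the price plus the tax, the effective demand curve becomes qd = 7081 - 2p.
Equate the new curves: 7081 - 2p = 2p - 923, giving 8004 = 4p, p = 2001, q = 3079.
Δq = 3079 − 3325 = -246.00.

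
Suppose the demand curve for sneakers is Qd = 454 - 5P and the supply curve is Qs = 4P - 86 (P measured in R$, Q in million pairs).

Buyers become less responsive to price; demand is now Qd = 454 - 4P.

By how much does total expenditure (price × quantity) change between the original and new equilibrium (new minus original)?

+3180

Solve the original market: 454 - 5P = 4P - 86, hence P = 60 and Q = 154.
With the change applied: demand Qd = 454 - 4P, supply Qs = 4P - 86.
Setting them equal: 454 - 4P = 4P - 86 → 540 = 8P, so P = 67.5 and Q = 184.
Expenditure moves from 60×154 = 9240 to 67.5×184 = 12420; change = +3180.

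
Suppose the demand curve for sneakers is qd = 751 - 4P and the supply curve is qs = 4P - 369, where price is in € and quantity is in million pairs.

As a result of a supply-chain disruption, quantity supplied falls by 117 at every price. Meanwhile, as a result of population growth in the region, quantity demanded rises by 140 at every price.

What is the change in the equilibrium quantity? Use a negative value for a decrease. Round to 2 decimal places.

Solve the original market: 751 - 4P = 4P - 369, hence P = 140 and q = 191.
The new curves are qd = 891 - 4P (demand) and qs = 4P - 486 (supply).
Setting them equal: 891 - 4P = 4P - 486 → 1377 = 8P, so P = 172.125 and q = 202.5.
Δq = 202.5 − 191 = +11.50.

+11.50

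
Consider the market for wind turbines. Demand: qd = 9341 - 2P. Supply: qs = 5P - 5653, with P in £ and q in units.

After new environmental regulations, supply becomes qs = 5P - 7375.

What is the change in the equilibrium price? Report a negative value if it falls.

Solve the original market: 9341 - 2P = 5P - 5653, hence P = 2142 and q = 5057.
The new curves are qd = 9341 - 2P (demand) and qs = 5P - 7375 (supply).
New equilibrium: 9341 - 2P = 5P - 7375 ⇒ 16716 = 7P ⇒ P = 2388, q = 4565.
ΔP = 2388 − 2142 = +246.

+246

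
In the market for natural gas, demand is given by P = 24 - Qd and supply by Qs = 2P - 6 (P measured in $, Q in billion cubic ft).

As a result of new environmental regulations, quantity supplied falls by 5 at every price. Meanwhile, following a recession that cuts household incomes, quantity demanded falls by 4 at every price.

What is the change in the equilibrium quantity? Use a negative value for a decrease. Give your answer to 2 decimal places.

Original equilibrium: 24 - P = 2P - 6 gives 30 = 3P, so P = 10 and Q = 14.
The new curves are Qd = 20 - P (demand) and Qs = 2P - 11 (supply).
New equilibrium: 20 - P = 2P - 11 ⇒ 31 = 3P ⇒ P = 31/3 ≈ 10.3333, Q = 29/3 ≈ 9.6667.
ΔQ = 9.6667 − 14 = -4.33.

-4.33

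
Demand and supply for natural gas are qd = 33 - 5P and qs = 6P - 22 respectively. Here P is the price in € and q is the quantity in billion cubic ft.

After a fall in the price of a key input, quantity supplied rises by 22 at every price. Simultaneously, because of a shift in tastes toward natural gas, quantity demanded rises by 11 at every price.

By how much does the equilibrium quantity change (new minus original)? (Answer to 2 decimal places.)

+16.00

Original equilibrium: 33 - 5P = 6P - 22 gives 55 = 11P, so P = 5 and q = 8.
The shock moves the curves to qd = 44 - 5P and qs = 6P.
Setting them equal: 44 - 5P = 6P → 44 = 11P, so P = 4 and q = 24.
Δq = 24 − 8 = +16.00.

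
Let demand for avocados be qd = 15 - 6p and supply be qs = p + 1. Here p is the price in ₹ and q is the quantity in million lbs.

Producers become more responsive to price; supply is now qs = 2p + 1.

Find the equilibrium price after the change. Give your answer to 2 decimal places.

Initially, 15 - 6p = p + 1, so 14 = 7p and p = 2, q = 3.
After the shift, demand is qd = 15 - 6p and supply is qs = 2p + 1.
Clearing the new market: 15 - 6p = 2p + 1, so p = 1.75 and q = 4.5.

1.75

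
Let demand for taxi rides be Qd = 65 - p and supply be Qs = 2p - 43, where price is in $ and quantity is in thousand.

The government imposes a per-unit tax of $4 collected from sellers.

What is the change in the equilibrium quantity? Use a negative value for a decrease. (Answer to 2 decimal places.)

-2.67

Initially, 65 - p = 2p - 43, so 108 = 3p and p = 36, Q = 29.
Since sellers keep the price net of the tax, the effective supply curve becomes Qs = 2p - 51.
New equilibrium: 65 - p = 2p - 51 ⇒ 116 = 3p ⇒ p = 116/3 ≈ 38.6667, Q = 79/3 ≈ 26.3333.
ΔQ = 26.3333 − 29 = -2.67.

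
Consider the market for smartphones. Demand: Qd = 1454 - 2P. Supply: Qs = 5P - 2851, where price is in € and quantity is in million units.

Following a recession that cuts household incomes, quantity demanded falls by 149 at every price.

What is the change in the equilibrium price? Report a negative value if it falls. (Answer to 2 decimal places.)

Initially, 1454 - 2P = 5P - 2851, so 4305 = 7P and P = 615, Q = 224.
With the change applied: demand Qd = 1305 - 2P, supply Qs = 5P - 2851.
Setting them equal: 1305 - 2P = 5P - 2851 → 4156 = 7P, so P = 4156/7 ≈ 593.7143 and Q = 823/7 ≈ 117.5714.
ΔP = 593.7143 − 615 = -21.29.

-21.29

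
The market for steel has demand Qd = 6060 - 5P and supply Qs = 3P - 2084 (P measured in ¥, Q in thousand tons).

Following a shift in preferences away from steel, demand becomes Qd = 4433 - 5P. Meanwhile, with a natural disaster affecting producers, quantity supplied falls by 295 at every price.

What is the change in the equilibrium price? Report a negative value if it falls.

Original equilibrium: 6060 - 5P = 3P - 2084 gives 8144 = 8P, so P = 1018 and Q = 970.
The new curves are Qd = 4433 - 5P (demand) and Qs = 3P - 2379 (supply).
Equate the new curves: 4433 - 5P = 3P - 2379, giving 6812 = 8P, P = 851.5, Q = 175.5.
ΔP = 851.5 − 1018 = -166.5.

-166.5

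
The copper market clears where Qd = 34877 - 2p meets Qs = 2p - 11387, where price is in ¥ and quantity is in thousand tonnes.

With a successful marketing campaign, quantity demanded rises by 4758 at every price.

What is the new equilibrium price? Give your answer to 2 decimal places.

Before the shock: 34877 - 2p = 2p - 11387 ⇒ 46264 = 4p ⇒ p = 11566, Q = 11745.
After the shift, demand is Qd = 39635 - 2p and supply is Qs = 2p - 11387.
Equate the new curves: 39635 - 2p = 2p - 11387, giving 51022 = 4p, p = 12755.5, Q = 14124.

12755.50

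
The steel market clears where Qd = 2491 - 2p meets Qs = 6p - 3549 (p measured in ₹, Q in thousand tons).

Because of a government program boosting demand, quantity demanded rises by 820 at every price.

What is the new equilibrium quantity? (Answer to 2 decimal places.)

1596.00

Solve the original market: 2491 - 2p = 6p - 3549, hence p = 755 and Q = 981.
The shock moves the curves to Qd = 3311 - 2p and Qs = 6p - 3549.
Clearing the new market: 3311 - 2p = 6p - 3549, so p = 857.5 and Q = 1596.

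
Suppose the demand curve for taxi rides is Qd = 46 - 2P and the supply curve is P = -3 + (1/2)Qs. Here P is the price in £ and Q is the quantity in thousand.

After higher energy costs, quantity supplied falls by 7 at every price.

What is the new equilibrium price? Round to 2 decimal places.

Before the shock: 46 - 2P = 2P + 6 ⇒ 40 = 4P ⇒ P = 10, Q = 26.
The new curves are Qd = 46 - 2P (demand) and Qs = 2P - 1 (supply).
Equate the new curves: 46 - 2P = 2P - 1, giving 47 = 4P, P = 11.75, Q = 22.5.

11.75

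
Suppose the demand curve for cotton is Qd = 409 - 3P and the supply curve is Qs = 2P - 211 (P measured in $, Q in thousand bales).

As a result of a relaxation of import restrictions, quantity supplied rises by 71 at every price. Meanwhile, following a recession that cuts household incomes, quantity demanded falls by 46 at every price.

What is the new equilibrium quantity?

Before the shock: 409 - 3P = 2P - 211 ⇒ 620 = 5P ⇒ P = 124, Q = 37.
The shock moves the curves to Qd = 363 - 3P and Qs = 2P - 140.
Clearing the new market: 363 - 3P = 2P - 140, so P = 100.6 and Q = 61.2.

61.2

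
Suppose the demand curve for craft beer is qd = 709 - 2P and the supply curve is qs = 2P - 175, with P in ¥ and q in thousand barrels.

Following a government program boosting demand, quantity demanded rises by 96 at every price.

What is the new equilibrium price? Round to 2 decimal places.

Solve the original market: 709 - 2P = 2P - 175, hence P = 221 and q = 267.
The new curves are qd = 805 - 2P (demand) and qs = 2P - 175 (supply).
Equate the new curves: 805 - 2P = 2P - 175, giving 980 = 4P, P = 245, q = 315.

245.00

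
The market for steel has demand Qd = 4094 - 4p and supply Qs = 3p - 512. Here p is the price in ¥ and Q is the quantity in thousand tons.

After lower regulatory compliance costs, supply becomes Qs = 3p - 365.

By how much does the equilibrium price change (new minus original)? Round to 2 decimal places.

Initially, 4094 - 4p = 3p - 512, so 4606 = 7p and p = 658, Q = 1462.
The shock moves the curves to Qd = 4094 - 4p and Qs = 3p - 365.
Setting them equal: 4094 - 4p = 3p - 365 → 4459 = 7p, so p = 637 and Q = 1546.
Δp = 637 − 658 = -21.00.

-21.00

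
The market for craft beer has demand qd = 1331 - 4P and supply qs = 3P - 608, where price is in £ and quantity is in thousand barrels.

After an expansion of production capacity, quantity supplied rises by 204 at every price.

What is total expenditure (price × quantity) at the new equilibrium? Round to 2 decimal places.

84165.20

Original equilibrium: 1331 - 4P = 3P - 608 gives 1939 = 7P, so P = 277 and q = 223.
The new curves are qd = 1331 - 4P (demand) and qs = 3P - 404 (supply).
Clearing the new market: 1331 - 4P = 3P - 404, so P = 1735/7 ≈ 247.8571 and q = 2377/7 ≈ 339.5714.
New expenditure = 247.8571 × 339.5714 = 84165.20.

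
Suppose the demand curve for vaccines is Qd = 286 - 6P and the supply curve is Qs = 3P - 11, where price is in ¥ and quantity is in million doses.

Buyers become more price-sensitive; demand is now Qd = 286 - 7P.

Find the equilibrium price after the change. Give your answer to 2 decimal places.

Solve the original market: 286 - 6P = 3P - 11, hence P = 33 and Q = 88.
After the shift, demand is Qd = 286 - 7P and supply is Qs = 3P - 11.
Clearing the new market: 286 - 7P = 3P - 11, so P = 29.7 and Q = 78.1.

29.70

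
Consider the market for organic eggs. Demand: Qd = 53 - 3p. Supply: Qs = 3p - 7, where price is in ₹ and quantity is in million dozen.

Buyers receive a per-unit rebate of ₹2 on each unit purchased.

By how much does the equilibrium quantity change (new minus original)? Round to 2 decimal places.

+3.00

Solve the original market: 53 - 3p = 3p - 7, hence p = 10 and Q = 23.
Since buyers' out-of-pocket price is the market price minus the rebate, the effective demand curve becomes Qd = 59 - 3p.
Setting them equal: 59 - 3p = 3p - 7 → 66 = 6p, so p = 11 and Q = 26.
ΔQ = 26 − 23 = +3.00.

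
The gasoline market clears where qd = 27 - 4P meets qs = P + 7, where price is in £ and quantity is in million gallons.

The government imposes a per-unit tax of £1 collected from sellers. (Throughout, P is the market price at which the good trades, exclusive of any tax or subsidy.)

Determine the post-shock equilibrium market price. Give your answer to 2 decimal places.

Before the shock: 27 - 4P = P + 7 ⇒ 20 = 5P ⇒ P = 4, q = 11.
Since sellers keep the price net of the tax, the effective supply curve becomes qs = P + 6.
Setting them equal: 27 - 4P = P + 6 → 21 = 5P, so P = 4.2 and q = 10.2.

4.20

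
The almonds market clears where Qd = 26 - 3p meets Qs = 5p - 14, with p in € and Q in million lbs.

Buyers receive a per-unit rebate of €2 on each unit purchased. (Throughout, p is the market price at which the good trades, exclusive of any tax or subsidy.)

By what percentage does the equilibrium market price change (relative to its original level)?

+15

Before the shock: 26 - 3p = 5p - 14 ⇒ 40 = 8p ⇒ p = 5, Q = 11.
Since buyers' out-of-pocket price is the market price minus the rebate, the effective demand curve becomes Qd = 32 - 3p.
Setting them equal: 32 - 3p = 5p - 14 → 46 = 8p, so p = 5.75 and Q = 14.75.
%Δp = (5.75 − 5) / 5 × 100 = +15%.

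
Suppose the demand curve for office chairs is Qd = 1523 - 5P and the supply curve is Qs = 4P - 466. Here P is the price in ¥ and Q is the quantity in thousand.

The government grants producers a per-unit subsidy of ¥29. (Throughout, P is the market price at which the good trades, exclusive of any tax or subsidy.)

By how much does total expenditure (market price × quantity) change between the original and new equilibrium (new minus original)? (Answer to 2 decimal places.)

Original equilibrium: 1523 - 5P = 4P - 466 gives 1989 = 9P, so P = 221 and Q = 418.
Since sellers receive the price plus the subsidy, the effective supply curve becomes Qs = 4P - 350.
New equilibrium: 1523 - 5P = 4P - 350 ⇒ 1873 = 9P ⇒ P = 1873/9 ≈ 208.1111, Q = 4342/9 ≈ 482.4444.
Expenditure moves from 221×418 = 92378 to 208.1111×482.4444 = 100402.0494; change = +8024.05.

+8024.05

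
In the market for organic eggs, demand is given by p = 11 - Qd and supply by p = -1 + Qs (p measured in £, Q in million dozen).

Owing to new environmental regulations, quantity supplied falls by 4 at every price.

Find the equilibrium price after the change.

Original equilibrium: 11 - p = p + 1 gives 10 = 2p, so p = 5 and Q = 6.
After the shift, demand is Qd = 11 - p and supply is Qs = p - 3.
New equilibrium: 11 - p = p - 3 ⇒ 14 = 2p ⇒ p = 7, Q = 4.

7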